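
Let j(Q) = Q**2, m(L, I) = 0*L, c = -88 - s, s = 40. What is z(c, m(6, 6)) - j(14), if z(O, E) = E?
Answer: -196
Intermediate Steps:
c = -128 (c = -88 - 1*40 = -88 - 40 = -128)
m(L, I) = 0
z(c, m(6, 6)) - j(14) = 0 - 1*14**2 = 0 - 1*196 = 0 - 196 = -196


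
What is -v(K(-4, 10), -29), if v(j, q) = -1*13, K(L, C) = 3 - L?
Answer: 13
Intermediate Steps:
v(j, q) = -13
-v(K(-4, 10), -29) = -1*(-13) = 13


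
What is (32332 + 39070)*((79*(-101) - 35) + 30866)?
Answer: 1631678504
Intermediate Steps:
(32332 + 39070)*((79*(-101) - 35) + 30866) = 71402*((-7979 - 35) + 30866) = 71402*(-8014 + 30866) = 71402*22852 = 1631678504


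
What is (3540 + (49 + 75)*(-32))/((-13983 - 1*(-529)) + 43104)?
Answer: -214/14825 ≈ -0.014435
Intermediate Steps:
(3540 + (49 + 75)*(-32))/((-13983 - 1*(-529)) + 43104) = (3540 + 124*(-32))/((-13983 + 529) + 43104) = (3540 - 3968)/(-13454 + 43104) = -428/29650 = -428*1/29650 = -214/14825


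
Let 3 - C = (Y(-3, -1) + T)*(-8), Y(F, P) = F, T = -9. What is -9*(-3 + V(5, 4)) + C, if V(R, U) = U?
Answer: -102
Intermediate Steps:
C = -93 (C = 3 - (-3 - 9)*(-8) = 3 - (-12)*(-8) = 3 - 1*96 = 3 - 96 = -93)
-9*(-3 + V(5, 4)) + C = -9*(-3 + 4) - 93 = -9*1 - 93 = -9 - 93 = -102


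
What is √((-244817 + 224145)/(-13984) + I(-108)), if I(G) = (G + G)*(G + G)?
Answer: √24681806/23 ≈ 216.00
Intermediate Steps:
I(G) = 4*G² (I(G) = (2*G)*(2*G) = 4*G²)
√((-244817 + 224145)/(-13984) + I(-108)) = √((-244817 + 224145)/(-13984) + 4*(-108)²) = √(-20672*(-1/13984) + 4*11664) = √(34/23 + 46656) = √(1073122/23) = √24681806/23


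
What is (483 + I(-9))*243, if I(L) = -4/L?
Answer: 117477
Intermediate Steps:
(483 + I(-9))*243 = (483 - 4/(-9))*243 = (483 - 4*(-⅑))*243 = (483 + 4/9)*243 = (4351/9)*243 = 117477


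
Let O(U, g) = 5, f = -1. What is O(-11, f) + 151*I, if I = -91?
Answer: -13736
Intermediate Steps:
O(-11, f) + 151*I = 5 + 151*(-91) = 5 - 13741 = -13736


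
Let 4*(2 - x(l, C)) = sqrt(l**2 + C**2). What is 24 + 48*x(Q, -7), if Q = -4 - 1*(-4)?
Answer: 36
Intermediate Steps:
Q = 0 (Q = -4 + 4 = 0)
x(l, C) = 2 - sqrt(C**2 + l**2)/4 (x(l, C) = 2 - sqrt(l**2 + C**2)/4 = 2 - sqrt(C**2 + l**2)/4)
24 + 48*x(Q, -7) = 24 + 48*(2 - sqrt((-7)**2 + 0**2)/4) = 24 + 48*(2 - sqrt(49 + 0)/4) = 24 + 48*(2 - sqrt(49)/4) = 24 + 48*(2 - 1/4*7) = 24 + 48*(2 - 7/4) = 24 + 48*(1/4) = 24 + 12 = 36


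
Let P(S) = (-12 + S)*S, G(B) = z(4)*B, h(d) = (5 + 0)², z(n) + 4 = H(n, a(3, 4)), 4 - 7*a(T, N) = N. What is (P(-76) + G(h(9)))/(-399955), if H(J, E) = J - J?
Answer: -6588/399955 ≈ -0.016472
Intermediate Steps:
a(T, N) = 4/7 - N/7
H(J, E) = 0
z(n) = -4 (z(n) = -4 + 0 = -4)
h(d) = 25 (h(d) = 5² = 25)
G(B) = -4*B
P(S) = S*(-12 + S)
(P(-76) + G(h(9)))/(-399955) = (-76*(-12 - 76) - 4*25)/(-399955) = (-76*(-88) - 100)*(-1/399955) = (6688 - 100)*(-1/399955) = 6588*(-1/399955) = -6588/399955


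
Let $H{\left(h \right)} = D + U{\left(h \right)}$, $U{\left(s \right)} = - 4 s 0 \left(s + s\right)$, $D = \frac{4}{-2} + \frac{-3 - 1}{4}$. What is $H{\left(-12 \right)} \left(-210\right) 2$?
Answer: $1260$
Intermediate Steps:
$D = -3$ ($D = 4 \left(- \frac{1}{2}\right) + \left(-3 - 1\right) \frac{1}{4} = -2 - 1 = -3$)
$U{\left(s \right)} = 0$ ($U{\left(s \right)} = - 4 s 0 \cdot 2 s = - 4 s 0 = 0$)
$H{\left(h \right)} = -3$ ($H{\left(h \right)} = -3 + 0 = -3$)
$H{\left(-12 \right)} \left(-210\right) 2 = \left(-3\right) \left(-210\right) 2 = 630 \cdot 2 = 1260$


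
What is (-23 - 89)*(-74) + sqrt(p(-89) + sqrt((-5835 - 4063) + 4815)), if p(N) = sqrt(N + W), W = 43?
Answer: 8288 + sqrt(I)*sqrt(sqrt(46) + sqrt(5083)) ≈ 8294.3 + 6.2481*I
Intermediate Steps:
p(N) = sqrt(43 + N) (p(N) = sqrt(N + 43) = sqrt(43 + N))
(-23 - 89)*(-74) + sqrt(p(-89) + sqrt((-5835 - 4063) + 4815)) = (-23 - 89)*(-74) + sqrt(sqrt(43 - 89) + sqrt((-5835 - 4063) + 4815)) = -112*(-74) + sqrt(sqrt(-46) + sqrt(-9898 + 4815)) = 8288 + sqrt(I*sqrt(46) + sqrt(-5083)) = 8288 + sqrt(I*sqrt(46) + I*sqrt(5083))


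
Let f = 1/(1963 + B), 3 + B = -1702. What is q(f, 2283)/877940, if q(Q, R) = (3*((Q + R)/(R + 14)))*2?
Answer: 16829/2477571764 ≈ 6.7925e-6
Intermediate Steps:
B = -1705 (B = -3 - 1702 = -1705)
f = 1/258 (f = 1/(1963 - 1705) = 1/258 ≈ 0.0038760)
q(Q, R) = 6*(Q + R)/(14 + R) (q(Q, R) = (3*((Q + R)/(14 + R)))*2 = (3*(Q + R)/(14 + R))*2 = 6*(Q + R)/(14 + R))
q(f, 2283)/877940 = (6*(1/258 + 2283)/(14 + 2283))/877940 = (6*(589015/258)/2297)*(1/877940) = (6*(1/2297)*(589015/258))*(1/877940) = (589015/98771)*(1/877940) = 16829/2477571764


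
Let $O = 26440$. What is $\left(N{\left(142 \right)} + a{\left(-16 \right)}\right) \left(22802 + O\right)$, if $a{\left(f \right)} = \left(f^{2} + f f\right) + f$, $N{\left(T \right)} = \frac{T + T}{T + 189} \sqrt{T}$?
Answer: $24424032 + \frac{13984728 \sqrt{142}}{331} \approx 2.4927 \cdot 10^{7}$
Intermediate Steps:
$N{\left(T \right)} = \frac{2 T^{\frac{3}{2}}}{189 + T}$ ($N{\left(T \right)} = \frac{2 T}{189 + T} \sqrt{T} = \frac{2 T^{\frac{3}{2}}}{189 + T}$)
$a{\left(f \right)} = f + 2 f^{2}$ ($a{\left(f \right)} = \left(f^{2} + f^{2}\right) + f = 2 f^{2} + f = f + 2 f^{2}$)
$\left(N{\left(142 \right)} + a{\left(-16 \right)}\right) \left(22802 + O\right) = \left(\frac{2 \cdot 142^{\frac{3}{2}}}{189 + 142} - 16 \left(1 + 2 \left(-16\right)\right)\right) \left(22802 + 26440\right) = \left(\frac{2 \cdot 142 \sqrt{142}}{331} - 16 \left(1 - 32\right)\right) 49242 = \left(2 \cdot 142 \sqrt{142} \cdot \frac{1}{331} - -496\right) 49242 = \left(\frac{284 \sqrt{142}}{331} + 496\right) 49242 = \left(496 + \frac{284 \sqrt{142}}{331}\right) 49242 = 24424032 + \frac{13984728 \sqrt{142}}{331}$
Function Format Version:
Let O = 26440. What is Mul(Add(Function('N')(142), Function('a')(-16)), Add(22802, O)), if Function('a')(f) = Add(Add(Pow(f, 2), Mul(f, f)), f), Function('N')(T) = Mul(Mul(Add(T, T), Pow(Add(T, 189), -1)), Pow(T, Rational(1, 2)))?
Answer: Add(24424032, Mul(Rational(13984728, 331), Pow(142, Rational(1, 2)))) ≈ 2.4927e+7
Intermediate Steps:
Function('N')(T) = Mul(2, Pow(T, Rational(3, 2)), Pow(Add(189, T), -1)) (Function('N')(T) = Mul(Mul(Mul(2, T), Pow(Add(189, T), -1)), Pow(T, Rational(1, 2))) = Mul(Mul(2, T, Pow(Add(189, T), -1)), Pow(T, Rational(1, 2))) = Mul(2, Pow(T, Rational(3, 2)), Pow(Add(189, T), -1)))
Function('a')(f) = Add(f, Mul(2, Pow(f, 2))) (Function('a')(f) = Add(Add(Pow(f, 2), Pow(f, 2)), f) = Add(Mul(2, Pow(f, 2)), f) = Add(f, Mul(2, Pow(f, 2))))
Mul(Add(Function('N')(142), Function('a')(-16)), Add(22802, O)) = Mul(Add(Mul(2, Pow(142, Rational(3, 2)), Pow(Add(189, 142), -1)), Mul(-16, Add(1, Mul(2, -16)))), Add(22802, 26440)) = Mul(Add(Mul(2, Mul(142, Pow(142, Rational(1, 2))), Pow(331, -1)), Mul(-16, Add(1, -32))), 49242) = Mul(Add(Mul(2, Mul(142, Pow(142, Rational(1, 2))), Rational(1, 331)), Mul(-16, -31)), 49242) = Mul(Add(Mul(Rational(284, 331), Pow(142, Rational(1, 2))), 496), 49242) = Mul(Add(496, Mul(Rational(284, 331), Pow(142, Rational(1, 2)))), 49242) = Add(24424032, Mul(Rational(13984728, 331), Pow(142, Rational(1, 2))))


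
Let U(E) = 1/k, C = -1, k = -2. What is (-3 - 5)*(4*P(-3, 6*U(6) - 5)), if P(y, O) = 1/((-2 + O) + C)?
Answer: 32/11 ≈ 2.9091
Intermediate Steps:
U(E) = -½ (U(E) = 1/(-2) = -½)
P(y, O) = 1/(-3 + O) (P(y, O) = 1/((-2 + O) - 1) = 1/(-3 + O))
(-3 - 5)*(4*P(-3, 6*U(6) - 5)) = (-3 - 5)*(4/(-3 + (6*(-½) - 5))) = -32/(-3 + (-3 - 5)) = -32/(-3 - 8) = -32/(-11) = -32*(-1)/11 = -8*(-4/11) = 32/11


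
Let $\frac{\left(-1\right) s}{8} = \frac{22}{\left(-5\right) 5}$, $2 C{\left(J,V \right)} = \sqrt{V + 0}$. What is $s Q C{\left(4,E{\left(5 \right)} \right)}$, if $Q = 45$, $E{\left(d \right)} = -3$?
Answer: $\frac{792 i \sqrt{3}}{5} \approx 274.36 i$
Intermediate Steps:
$C{\left(J,V \right)} = \frac{\sqrt{V}}{2}$ ($C{\left(J,V \right)} = \frac{\sqrt{V + 0}}{2} = \frac{\sqrt{V}}{2}$)
$s = \frac{176}{25}$ ($s = - 8 \frac{22}{\left(-5\right) 5} = - 8 \frac{22}{-25} = - 8 \cdot 22 \left(- \frac{1}{25}\right) = \left(-8\right) \left(- \frac{22}{25}\right) = \frac{176}{25} \approx 7.04$)
$s Q C{\left(4,E{\left(5 \right)} \right)} = \frac{176}{25} \cdot 45 \frac{\sqrt{-3}}{2} = \frac{1584 \frac{i \sqrt{3}}{2}}{5} = \frac{792 i \sqrt{3}}{5}$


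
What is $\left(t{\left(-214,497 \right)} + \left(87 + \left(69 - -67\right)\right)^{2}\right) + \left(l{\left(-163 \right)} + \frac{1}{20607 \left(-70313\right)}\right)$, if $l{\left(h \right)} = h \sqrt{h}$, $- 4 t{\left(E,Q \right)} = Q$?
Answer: $\frac{287497224074225}{5795759964} - 163 i \sqrt{163} \approx 49605.0 - 2081.0 i$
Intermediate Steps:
$t{\left(E,Q \right)} = - \frac{Q}{4}$
$l{\left(h \right)} = h^{\frac{3}{2}}$
$\left(t{\left(-214,497 \right)} + \left(87 + \left(69 - -67\right)\right)^{2}\right) + \left(l{\left(-163 \right)} + \frac{1}{20607 \left(-70313\right)}\right) = \left(\left(- \frac{1}{4}\right) 497 + \left(87 + \left(69 - -67\right)\right)^{2}\right) + \left(\left(-163\right)^{\frac{3}{2}} + \frac{1}{20607 \left(-70313\right)}\right) = \left(- \frac{497}{4} + \left(87 + \left(69 + 67\right)\right)^{2}\right) + \left(- 163 i \sqrt{163} + \frac{1}{20607} \left(- \frac{1}{70313}\right)\right) = \left(- \frac{497}{4} + \left(87 + 136\right)^{2}\right) - \left(\frac{1}{1448939991} + 163 i \sqrt{163}\right) = \left(- \frac{497}{4} + 223^{2}\right) - \left(\frac{1}{1448939991} + 163 i \sqrt{163}\right) = \left(- \frac{497}{4} + 49729\right) - \left(\frac{1}{1448939991} + 163 i \sqrt{163}\right) = \frac{198419}{4} - \left(\frac{1}{1448939991} + 163 i \sqrt{163}\right) = \frac{287497224074225}{5795759964} - 163 i \sqrt{163}$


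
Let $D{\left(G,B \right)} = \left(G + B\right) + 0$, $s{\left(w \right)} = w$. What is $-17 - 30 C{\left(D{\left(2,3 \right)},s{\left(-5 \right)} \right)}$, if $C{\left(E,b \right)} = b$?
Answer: $133$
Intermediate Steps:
$D{\left(G,B \right)} = B + G$ ($D{\left(G,B \right)} = \left(B + G\right) + 0 = B + G$)
$-17 - 30 C{\left(D{\left(2,3 \right)},s{\left(-5 \right)} \right)} = -17 - -150 = -17 + 150 = 133$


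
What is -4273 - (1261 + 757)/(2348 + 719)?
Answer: -13107309/3067 ≈ -4273.7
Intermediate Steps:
-4273 - (1261 + 757)/(2348 + 719) = -4273 - 2018/3067 = -13107309/3067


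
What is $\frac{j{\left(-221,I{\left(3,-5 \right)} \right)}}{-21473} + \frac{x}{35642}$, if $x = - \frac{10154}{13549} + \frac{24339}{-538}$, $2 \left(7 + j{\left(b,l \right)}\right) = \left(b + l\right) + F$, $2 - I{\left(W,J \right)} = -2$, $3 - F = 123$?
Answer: $\frac{38397769849403}{5578845167795092} \approx 0.0068827$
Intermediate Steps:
$F = -120$ ($F = 3 - 123 = -120$)
$I{\left(W,J \right)} = 4$ ($I{\left(W,J \right)} = 2 - -2 = 2 + 2 = 4$)
$j{\left(b,l \right)} = -67 + \frac{b}{2} + \frac{l}{2}$ ($j{\left(b,l \right)} = -7 + \frac{\left(b + l\right) - 120}{2} = -7 + \frac{-120 + b + l}{2} = -7 + \left(-60 + \frac{b}{2} + \frac{l}{2}\right) = -67 + \frac{b}{2} + \frac{l}{2}$)
$x = - \frac{335231963}{7289362}$ ($x = \left(-10154\right) \frac{1}{13549} + 24339 \left(- \frac{1}{538}\right) = - \frac{10154}{13549} - \frac{24339}{538} = - \frac{335231963}{7289362} \approx -45.989$)
$\frac{j{\left(-221,I{\left(3,-5 \right)} \right)}}{-21473} + \frac{x}{35642} = \frac{-67 + \frac{1}{2} \left(-221\right) + \frac{1}{2} \cdot 4}{-21473} - \frac{335231963}{7289362 \cdot 35642} = \left(-67 - \frac{221}{2} + 2\right) \left(- \frac{1}{21473}\right) - \frac{335231963}{259807440404} = \left(- \frac{351}{2}\right) \left(- \frac{1}{21473}\right) - \frac{335231963}{259807440404} = \frac{351}{42946} - \frac{335231963}{259807440404} = \frac{38397769849403}{5578845167795092}$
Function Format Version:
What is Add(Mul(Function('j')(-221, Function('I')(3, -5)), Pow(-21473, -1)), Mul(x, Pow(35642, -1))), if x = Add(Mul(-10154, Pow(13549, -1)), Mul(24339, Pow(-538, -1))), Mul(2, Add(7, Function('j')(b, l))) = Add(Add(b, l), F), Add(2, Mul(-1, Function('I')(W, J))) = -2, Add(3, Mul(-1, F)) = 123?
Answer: Rational(38397769849403, 5578845167795092) ≈ 0.0068827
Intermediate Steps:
F = -120 (F = Add(3, Mul(-1, 123)) = Add(3, -123) = -120)
Function('I')(W, J) = 4 (Function('I')(W, J) = Add(2, Mul(-1, -2)) = Add(2, 2) = 4)
Function('j')(b, l) = Add(-67, Mul(Rational(1, 2), b), Mul(Rational(1, 2), l)) (Function('j')(b, l) = Add(-7, Mul(Rational(1, 2), Add(Add(b, l), -120))) = Add(-7, Mul(Rational(1, 2), Add(-120, b, l))) = Add(-7, Add(-60, Mul(Rational(1, 2), b), Mul(Rational(1, 2), l))) = Add(-67, Mul(Rational(1, 2), b), Mul(Rational(1, 2), l)))
x = Rational(-335231963, 7289362) (x = Add(Mul(-10154, Rational(1, 13549)), Mul(24339, Rational(-1, 538))) = Add(Rational(-10154, 13549), Rational(-24339, 538)) = Rational(-335231963, 7289362) ≈ -45.989)
Add(Mul(Function('j')(-221, Function('I')(3, -5)), Pow(-21473, -1)), Mul(x, Pow(35642, -1))) = Add(Mul(Add(-67, Mul(Rational(1, 2), -221), Mul(Rational(1, 2), 4)), Pow(-21473, -1)), Mul(Rational(-335231963, 7289362), Pow(35642, -1))) = Add(Mul(Add(-67, Rational(-221, 2), 2), Rational(-1, 21473)), Mul(Rational(-335231963, 7289362), Rational(1, 35642))) = Add(Mul(Rational(-351, 2), Rational(-1, 21473)), Rational(-335231963, 259807440404)) = Add(Rational(351, 42946), Rational(-335231963, 259807440404)) = Rational(38397769849403, 5578845167795092)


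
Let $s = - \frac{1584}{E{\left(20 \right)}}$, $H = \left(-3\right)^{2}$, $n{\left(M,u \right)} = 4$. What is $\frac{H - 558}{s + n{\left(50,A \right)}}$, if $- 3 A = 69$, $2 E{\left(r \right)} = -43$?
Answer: $- \frac{23607}{3340} \approx -7.068$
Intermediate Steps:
$E{\left(r \right)} = - \frac{43}{2}$ ($E{\left(r \right)} = \frac{1}{2} \left(-43\right) = - \frac{43}{2}$)
$A = -23$ ($A = \left(- \frac{1}{3}\right) 69 = -23$)
$H = 9$
$s = \frac{3168}{43}$ ($s = - \frac{1584}{- \frac{43}{2}} = \left(-1584\right) \left(- \frac{2}{43}\right) = \frac{3168}{43} \approx 73.674$)
$\frac{H - 558}{s + n{\left(50,A \right)}} = \frac{9 - 558}{\frac{3168}{43} + 4} = \frac{9 - 558}{\frac{3340}{43}} = \left(9 - 558\right) \frac{43}{3340} = \left(-549\right) \frac{43}{3340} = - \frac{23607}{3340}$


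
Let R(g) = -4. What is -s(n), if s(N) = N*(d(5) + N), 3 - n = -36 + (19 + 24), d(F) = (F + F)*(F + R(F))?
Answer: 24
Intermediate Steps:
d(F) = 2*F*(-4 + F) (d(F) = (F + F)*(F - 4) = (2*F)*(-4 + F) = 2*F*(-4 + F))
n = -4 (n = 3 - (-36 + (19 + 24)) = 3 - (-36 + 43) = 3 - 1*7 = 3 - 7 = -4)
s(N) = N*(10 + N) (s(N) = N*(2*5*(-4 + 5) + N) = N*(2*5*1 + N) = N*(10 + N))
-s(n) = -(-4)*(10 - 4) = -(-4)*6 = -1*(-24) = 24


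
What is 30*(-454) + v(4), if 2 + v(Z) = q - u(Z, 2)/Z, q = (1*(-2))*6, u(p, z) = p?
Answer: -13635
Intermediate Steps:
q = -12 (q = -2*6 = -12)
v(Z) = -15 (v(Z) = -2 + (-12 - Z/Z) = -2 + (-12 - 1*1) = -2 + (-12 - 1) = -2 - 13 = -15)
30*(-454) + v(4) = 30*(-454) - 15 = -13620 - 15 = -13635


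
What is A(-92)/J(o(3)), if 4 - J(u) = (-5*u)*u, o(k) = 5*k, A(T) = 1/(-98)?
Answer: -1/110642 ≈ -9.0382e-6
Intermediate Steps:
A(T) = -1/98
J(u) = 4 + 5*u**2 (J(u) = 4 - (-5*u)*u = 4 - (-5)*u**2 = 4 + 5*u**2)
A(-92)/J(o(3)) = -1/(98*(4 + 5*(5*3)**2)) = -1/(98*(4 + 5*15**2)) = -1/(98*(4 + 5*225)) = -1/(98*(4 + 1125)) = -1/98/1129 = -1/98*1/1129 = -1/110642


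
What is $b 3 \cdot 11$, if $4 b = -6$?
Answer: $- \frac{99}{2} \approx -49.5$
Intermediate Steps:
$b = - \frac{3}{2}$ ($b = \frac{1}{4} \left(-6\right) = - \frac{3}{2} \approx -1.5$)
$b 3 \cdot 11 = \left(- \frac{3}{2}\right) 3 \cdot 11 = \left(- \frac{9}{2}\right) 11 = - \frac{99}{2}$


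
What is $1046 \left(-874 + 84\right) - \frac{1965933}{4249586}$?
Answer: $- \frac{3511604861173}{4249586} \approx -8.2634 \cdot 10^{5}$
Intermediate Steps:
$1046 \left(-874 + 84\right) - \frac{1965933}{4249586} = 1046 \left(-790\right) - \frac{1965933}{4249586} = -826340 - \frac{1965933}{4249586} = - \frac{3511604861173}{4249586}$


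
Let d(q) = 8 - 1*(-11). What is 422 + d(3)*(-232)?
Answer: -3986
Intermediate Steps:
d(q) = 19 (d(q) = 8 + 11 = 19)
422 + d(3)*(-232) = 422 + 19*(-232) = 422 - 4408 = -3986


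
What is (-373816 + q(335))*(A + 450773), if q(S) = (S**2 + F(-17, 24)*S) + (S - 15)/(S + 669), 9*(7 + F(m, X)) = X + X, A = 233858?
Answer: -135144932541248/753 ≈ -1.7948e+11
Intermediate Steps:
F(m, X) = -7 + 2*X/9 (F(m, X) = -7 + (X + X)/9 = -7 + (2*X)/9 = -7 + 2*X/9)
q(S) = S**2 - 5*S/3 + (-15 + S)/(669 + S) (q(S) = (S**2 + (-7 + (2/9)*24)*S) + (S - 15)/(S + 669) = (S**2 + (-7 + 16/3)*S) + (-15 + S)/(669 + S) = (S**2 - 5*S/3) + (-15 + S)/(669 + S) = S**2 - 5*S/3 + (-15 + S)/(669 + S))
(-373816 + q(335))*(A + 450773) = (-373816 + (-15 + 335**3 - 1114*335 + (2002/3)*335**2)/(669 + 335))*(233858 + 450773) = (-373816 + (-15 + 37595375 - 373190 + (2002/3)*112225)/1004)*684631 = (-373816 + (-15 + 37595375 - 373190 + 224674450/3)/1004)*684631 = (-373816 + (1/1004)*(336340960/3))*684631 = (-373816 + 84085240/753)*684631 = -197398208/753*684631 = -135144932541248/753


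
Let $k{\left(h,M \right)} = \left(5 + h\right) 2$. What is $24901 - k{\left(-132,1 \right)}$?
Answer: $25155$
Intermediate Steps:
$k{\left(h,M \right)} = 10 + 2 h$
$24901 - k{\left(-132,1 \right)} = 24901 - \left(10 + 2 \left(-132\right)\right) = 24901 - \left(10 - 264\right) = 24901 - -254 = 24901 + 254 = 25155$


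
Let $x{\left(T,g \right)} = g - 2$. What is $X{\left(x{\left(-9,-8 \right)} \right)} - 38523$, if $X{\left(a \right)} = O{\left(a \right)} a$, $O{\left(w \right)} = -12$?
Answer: $-38403$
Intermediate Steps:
$x{\left(T,g \right)} = -2 + g$
$X{\left(a \right)} = - 12 a$
$X{\left(x{\left(-9,-8 \right)} \right)} - 38523 = - 12 \left(-2 - 8\right) - 38523 = \left(-12\right) \left(-10\right) - 38523 = 120 - 38523 = -38403$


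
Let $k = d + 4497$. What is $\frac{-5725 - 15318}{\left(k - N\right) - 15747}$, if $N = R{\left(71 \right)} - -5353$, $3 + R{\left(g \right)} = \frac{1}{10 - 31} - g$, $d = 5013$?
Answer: $\frac{40173}{21985} \approx 1.8273$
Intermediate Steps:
$k = 9510$ ($k = 5013 + 4497 = 9510$)
$R{\left(g \right)} = - \frac{64}{21} - g$ ($R{\left(g \right)} = -3 - \left(g - \frac{1}{10 - 31}\right) = -3 - \left(\frac{1}{21} + g\right) = - \frac{64}{21} - g$)
$N = \frac{110858}{21}$ ($N = \left(- \frac{64}{21} - 71\right) - -5353 = \left(- \frac{64}{21} - 71\right) + 5353 = - \frac{1555}{21} + 5353 = \frac{110858}{21} \approx 5279.0$)
$\frac{-5725 - 15318}{\left(k - N\right) - 15747} = \frac{-5725 - 15318}{\left(9510 - \frac{110858}{21}\right) - 15747} = - \frac{21043}{\left(9510 - \frac{110858}{21}\right) - 15747} = - \frac{21043}{\frac{88852}{21} - 15747} = - \frac{21043}{- \frac{241835}{21}} = \left(-21043\right) \left(- \frac{21}{241835}\right) = \frac{40173}{21985}$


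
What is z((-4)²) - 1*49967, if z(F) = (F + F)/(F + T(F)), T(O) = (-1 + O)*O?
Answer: -399735/8 ≈ -49967.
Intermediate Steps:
T(O) = O*(-1 + O)
z(F) = 2*F/(F + F*(-1 + F)) (z(F) = (F + F)/(F + F*(-1 + F)) = (2*F)/(F + F*(-1 + F)) = 2*F/(F + F*(-1 + F)))
z((-4)²) - 1*49967 = 2/((-4)²) - 1*49967 = 2/16 - 49967 = 2*(1/16) - 49967 = ⅛ - 49967 = -399735/8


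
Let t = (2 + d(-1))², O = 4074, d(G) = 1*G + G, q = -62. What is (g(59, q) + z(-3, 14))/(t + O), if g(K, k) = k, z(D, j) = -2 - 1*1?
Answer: -65/4074 ≈ -0.015955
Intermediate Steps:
z(D, j) = -3 (z(D, j) = -2 - 1 = -3)
d(G) = 2*G (d(G) = G + G = 2*G)
t = 0 (t = (2 + 2*(-1))² = (2 - 2)² = 0² = 0)
(g(59, q) + z(-3, 14))/(t + O) = (-62 - 3)/(0 + 4074) = -65/4074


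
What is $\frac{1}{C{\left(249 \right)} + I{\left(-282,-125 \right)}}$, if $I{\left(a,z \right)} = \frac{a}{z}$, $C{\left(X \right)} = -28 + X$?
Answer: $\frac{125}{27907} \approx 0.0044792$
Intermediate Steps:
$\frac{1}{C{\left(249 \right)} + I{\left(-282,-125 \right)}} = \frac{1}{\left(-28 + 249\right) - \frac{282}{-125}} = \frac{1}{221 - - \frac{282}{125}} = \frac{1}{221 + \frac{282}{125}} = \frac{1}{\frac{27907}{125}} = \frac{125}{27907}$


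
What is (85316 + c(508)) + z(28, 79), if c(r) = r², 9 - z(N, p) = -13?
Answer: 343402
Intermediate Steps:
z(N, p) = 22 (z(N, p) = 9 - 1*(-13) = 9 + 13 = 22)
(85316 + c(508)) + z(28, 79) = (85316 + 508²) + 22 = (85316 + 258064) + 22 = 343380 + 22 = 343402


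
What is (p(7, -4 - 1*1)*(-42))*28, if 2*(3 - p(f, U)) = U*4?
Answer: -15288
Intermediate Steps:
p(f, U) = 3 - 2*U (p(f, U) = 3 - U*4/2 = 3 - 2*U)
(p(7, -4 - 1*1)*(-42))*28 = ((3 - 2*(-4 - 1*1))*(-42))*28 = ((3 - 2*(-4 - 1))*(-42))*28 = ((3 - 2*(-5))*(-42))*28 = ((3 + 10)*(-42))*28 = (13*(-42))*28 = -546*28 = -15288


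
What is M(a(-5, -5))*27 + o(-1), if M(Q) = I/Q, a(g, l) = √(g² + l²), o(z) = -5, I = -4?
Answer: -5 - 54*√2/5 ≈ -20.273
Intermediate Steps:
M(Q) = -4/Q
M(a(-5, -5))*27 + o(-1) = -4/√((-5)² + (-5)²)*27 - 5 = -4/√(25 + 25)*27 - 5 = -4*√2/10*27 - 5 = -2*√2/5*27 - 5 = -54*√2/5 - 5 = -5 - 54*√2/5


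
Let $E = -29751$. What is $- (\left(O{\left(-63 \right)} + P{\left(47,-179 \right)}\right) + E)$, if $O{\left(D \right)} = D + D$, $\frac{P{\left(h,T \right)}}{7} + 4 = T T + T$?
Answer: $-193129$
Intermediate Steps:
$P{\left(h,T \right)} = -28 + 7 T + 7 T^{2}$ ($P{\left(h,T \right)} = -28 + 7 \left(T T + T\right) = -28 + 7 \left(T^{2} + T\right) = -28 + 7 \left(T + T^{2}\right) = -28 + \left(7 T + 7 T^{2}\right) = -28 + 7 T + 7 T^{2}$)
$O{\left(D \right)} = 2 D$
$- (\left(O{\left(-63 \right)} + P{\left(47,-179 \right)}\right) + E) = - (\left(2 \left(-63\right) + \left(-28 + 7 \left(-179\right) + 7 \left(-179\right)^{2}\right)\right) - 29751) = - (\left(-126 - -223006\right) - 29751) = - (\left(-126 + 223006\right) - 29751) = - (222880 - 29751) = \left(-1\right) 193129 = -193129$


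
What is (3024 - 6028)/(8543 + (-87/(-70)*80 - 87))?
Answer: -5257/14972 ≈ -0.35112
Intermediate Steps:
(3024 - 6028)/(8543 + (-87/(-70)*80 - 87)) = -3004/(8543 + (-87*(-1/70)*80 - 87)) = -3004/(8543 + ((87/70)*80 - 87)) = -3004/(8543 + (696/7 - 87)) = -3004/(8543 + 87/7) = -3004/59888/7 = -3004*7/59888 = -5257/14972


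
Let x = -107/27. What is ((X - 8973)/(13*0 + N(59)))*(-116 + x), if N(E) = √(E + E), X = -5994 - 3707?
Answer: 30242543*√118/1593 ≈ 2.0623e+5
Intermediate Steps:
x = -107/27 (x = -107*1/27 = -107/27 ≈ -3.9630)
X = -9701
N(E) = √2*√E (N(E) = √(2*E) = √2*√E)
((X - 8973)/(13*0 + N(59)))*(-116 + x) = ((-9701 - 8973)/(13*0 + √2*√59))*(-116 - 107/27) = -18674/(0 + √118)*(-3239/27) = -18674*√118/118*(-3239/27) = -9337*√118/59*(-3239/27) = 30242543*√118/1593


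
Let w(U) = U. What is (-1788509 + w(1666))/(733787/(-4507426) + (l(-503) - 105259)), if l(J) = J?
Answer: 8054062596118/476715122399 ≈ 16.895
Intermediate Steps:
(-1788509 + w(1666))/(733787/(-4507426) + (l(-503) - 105259)) = (-1788509 + 1666)/(733787/(-4507426) + (-503 - 105259)) = -1786843/(733787*(-1/4507426) - 105762) = -1786843/(-733787/4507426 - 105762) = -1786843/(-476715122399/4507426) = -1786843*(-4507426/476715122399) = 8054062596118/476715122399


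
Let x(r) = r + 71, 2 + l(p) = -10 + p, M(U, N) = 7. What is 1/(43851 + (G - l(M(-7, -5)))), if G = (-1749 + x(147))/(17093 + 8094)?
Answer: 25187/1104599541 ≈ 2.2802e-5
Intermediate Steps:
l(p) = -12 + p (l(p) = -2 + (-10 + p) = -12 + p)
x(r) = 71 + r
G = -1531/25187 (G = (-1749 + (71 + 147))/(17093 + 8094) = (-1749 + 218)/25187 = -1531*1/25187 = -1531/25187 ≈ -0.060785)
1/(43851 + (G - l(M(-7, -5)))) = 1/(43851 + (-1531/25187 - (-12 + 7))) = 1/(43851 + (-1531/25187 - 1*(-5))) = 1/(43851 + (-1531/25187 + 5)) = 1/(43851 + 124404/25187) = 1/(1104599541/25187) = 25187/1104599541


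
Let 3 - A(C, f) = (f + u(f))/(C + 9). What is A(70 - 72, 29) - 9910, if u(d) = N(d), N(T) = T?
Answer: -69407/7 ≈ -9915.3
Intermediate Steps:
u(d) = d
A(C, f) = 3 - 2*f/(9 + C) (A(C, f) = 3 - (f + f)/(C + 9) = 3 - 2*f/(9 + C))
A(70 - 72, 29) - 9910 = (27 - 2*29 + 3*(70 - 72))/(9 + (70 - 72)) - 9910 = (27 - 58 + 3*(-2))/(9 - 2) - 9910 = (27 - 58 - 6)/7 - 9910 = (⅐)*(-37) - 9910 = -37/7 - 9910 = -69407/7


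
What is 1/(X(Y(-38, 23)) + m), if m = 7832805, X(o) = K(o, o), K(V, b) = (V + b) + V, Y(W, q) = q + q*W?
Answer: 1/7830252 ≈ 1.2771e-7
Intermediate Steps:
Y(W, q) = q + W*q
K(V, b) = b + 2*V
X(o) = 3*o (X(o) = o + 2*o = 3*o)
1/(X(Y(-38, 23)) + m) = 1/(3*(23*(1 - 38)) + 7832805) = 1/(3*(23*(-37)) + 7832805) = 1/(3*(-851) + 7832805) = 1/(-2553 + 7832805) = 1/7830252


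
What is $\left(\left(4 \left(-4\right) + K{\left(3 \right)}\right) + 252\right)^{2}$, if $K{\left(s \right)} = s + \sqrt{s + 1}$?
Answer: $58081$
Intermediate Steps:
$K{\left(s \right)} = s + \sqrt{1 + s}$
$\left(\left(4 \left(-4\right) + K{\left(3 \right)}\right) + 252\right)^{2} = \left(\left(4 \left(-4\right) + \left(3 + \sqrt{1 + 3}\right)\right) + 252\right)^{2} = \left(\left(-16 + \left(3 + \sqrt{4}\right)\right) + 252\right)^{2} = \left(\left(-16 + \left(3 + 2\right)\right) + 252\right)^{2} = \left(\left(-16 + 5\right) + 252\right)^{2} = \left(-11 + 252\right)^{2} = 241^{2} = 58081$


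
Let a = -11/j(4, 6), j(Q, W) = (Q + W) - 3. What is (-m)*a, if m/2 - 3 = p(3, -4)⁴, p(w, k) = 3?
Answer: 264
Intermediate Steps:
j(Q, W) = -3 + Q + W
a = -11/7 (a = -11/(-3 + 4 + 6) = -11/7 ≈ -1.5714)
m = 168 (m = 6 + 2*3⁴ = 6 + 2*81 = 6 + 162 = 168)
(-m)*a = -1*168*(-11/7) = -168*(-11/7) = 264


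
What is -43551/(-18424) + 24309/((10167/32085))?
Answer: 4790106720459/62438936 ≈ 76717.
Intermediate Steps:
-43551/(-18424) + 24309/((10167/32085)) = -43551*(-1/18424) + 24309/((10167*(1/32085))) = 43551/18424 + 24309/(3389/10695) = 43551/18424 + 24309*(10695/3389) = 43551/18424 + 259984755/3389 = 4790106720459/62438936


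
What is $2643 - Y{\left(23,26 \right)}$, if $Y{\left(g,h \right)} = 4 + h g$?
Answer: $2041$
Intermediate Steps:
$Y{\left(g,h \right)} = 4 + g h$
$2643 - Y{\left(23,26 \right)} = 2643 - \left(4 + 23 \cdot 26\right) = 2643 - \left(4 + 598\right) = 2643 - 602 = 2041$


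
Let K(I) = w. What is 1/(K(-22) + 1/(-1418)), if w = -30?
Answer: -1418/42541 ≈ -0.033333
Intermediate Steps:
K(I) = -30
1/(K(-22) + 1/(-1418)) = 1/(-30 + 1/(-1418)) = 1/(-30 - 1/1418) = 1/(-42541/1418) = -1418/42541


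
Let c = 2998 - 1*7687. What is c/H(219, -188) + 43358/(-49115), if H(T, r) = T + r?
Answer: -12191807/80135 ≈ -152.14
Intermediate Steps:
c = -4689 (c = 2998 - 7687 = -4689)
c/H(219, -188) + 43358/(-49115) = -4689/(219 - 188) + 43358/(-49115) = -4689/31 + 43358*(-1/49115) = -4689*1/31 - 2282/2585 = -4689/31 - 2282/2585 = -12191807/80135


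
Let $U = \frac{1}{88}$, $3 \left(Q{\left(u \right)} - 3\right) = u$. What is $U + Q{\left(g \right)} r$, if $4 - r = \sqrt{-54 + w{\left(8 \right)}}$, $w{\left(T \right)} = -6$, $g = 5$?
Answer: $\frac{4931}{264} - \frac{28 i \sqrt{15}}{3} \approx 18.678 - 36.148 i$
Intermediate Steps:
$Q{\left(u \right)} = 3 + \frac{u}{3}$
$r = 4 - 2 i \sqrt{15}$ ($r = 4 - \sqrt{-54 - 6} = 4 - \sqrt{-60} = 4 - 2 i \sqrt{15} \approx 4.0 - 7.746 i$)
$U = \frac{1}{88} \approx 0.011364$
$U + Q{\left(g \right)} r = \frac{1}{88} + \left(3 + \frac{1}{3} \cdot 5\right) \left(4 - 2 i \sqrt{15}\right) = \frac{1}{88} + \left(3 + \frac{5}{3}\right) \left(4 - 2 i \sqrt{15}\right) = \frac{1}{88} + \frac{14 \left(4 - 2 i \sqrt{15}\right)}{3} = \frac{1}{88} + \left(\frac{56}{3} - \frac{28 i \sqrt{15}}{3}\right) = \frac{4931}{264} - \frac{28 i \sqrt{15}}{3}$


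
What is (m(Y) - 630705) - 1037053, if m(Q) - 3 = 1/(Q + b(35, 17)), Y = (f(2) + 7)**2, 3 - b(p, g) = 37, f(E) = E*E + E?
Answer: -225146924/135 ≈ -1.6678e+6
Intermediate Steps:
f(E) = E + E**2 (f(E) = E**2 + E = E + E**2)
b(p, g) = -34 (b(p, g) = 3 - 1*37 = 3 - 37 = -34)
Y = 169 (Y = (2*(1 + 2) + 7)**2 = (2*3 + 7)**2 = (6 + 7)**2 = 13**2 = 169)
m(Q) = 3 + 1/(-34 + Q) (m(Q) = 3 + 1/(Q - 34) = 3 + 1/(-34 + Q))
(m(Y) - 630705) - 1037053 = ((-101 + 3*169)/(-34 + 169) - 630705) - 1037053 = ((-101 + 507)/135 - 630705) - 1037053 = ((1/135)*406 - 630705) - 1037053 = (406/135 - 630705) - 1037053 = -85144769/135 - 1037053 = -225146924/135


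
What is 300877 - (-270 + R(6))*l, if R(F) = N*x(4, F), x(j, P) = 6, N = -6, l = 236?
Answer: 373093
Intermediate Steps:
R(F) = -36 (R(F) = -6*6 = -36)
300877 - (-270 + R(6))*l = 300877 - (-270 - 36)*236 = 300877 - (-306)*236 = 300877 - 1*(-72216) = 300877 + 72216 = 373093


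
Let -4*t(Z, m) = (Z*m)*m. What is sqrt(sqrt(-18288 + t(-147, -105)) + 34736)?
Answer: sqrt(138944 + 6*sqrt(171947))/2 ≈ 188.04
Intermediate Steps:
t(Z, m) = -Z*m**2/4 (t(Z, m) = -Z*m*m/4 = -Z*m**2/4)
sqrt(sqrt(-18288 + t(-147, -105)) + 34736) = sqrt(sqrt(-18288 - 1/4*(-147)*(-105)**2) + 34736) = sqrt(sqrt(-18288 - 1/4*(-147)*11025) + 34736) = sqrt(sqrt(-18288 + 1620675/4) + 34736) = sqrt(sqrt(1547523/4) + 34736) = sqrt(3*sqrt(171947)/2 + 34736) = sqrt(34736 + 3*sqrt(171947)/2)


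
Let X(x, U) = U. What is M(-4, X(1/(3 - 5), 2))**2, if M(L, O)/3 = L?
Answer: 144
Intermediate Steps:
M(L, O) = 3*L
M(-4, X(1/(3 - 5), 2))**2 = (3*(-4))**2 = (-12)**2 = 144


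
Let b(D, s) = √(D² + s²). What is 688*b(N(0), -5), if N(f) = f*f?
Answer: 3440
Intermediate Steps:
N(f) = f²
688*b(N(0), -5) = 688*√((0²)² + (-5)²) = 688*√(0² + 25) = 688*√(0 + 25) = 688*√25 = 688*5 = 3440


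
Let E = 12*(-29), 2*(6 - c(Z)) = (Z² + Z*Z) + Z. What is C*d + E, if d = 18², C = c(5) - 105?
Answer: -41334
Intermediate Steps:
c(Z) = 6 - Z² - Z/2 (c(Z) = 6 - ((Z² + Z*Z) + Z)/2 = 6 - ((Z² + Z²) + Z)/2 = 6 - (2*Z² + Z)/2 = 6 - (Z + 2*Z²)/2 = 6 + (-Z² - Z/2) = 6 - Z² - Z/2)
E = -348
C = -253/2 (C = (6 - 1*5² - ½*5) - 105 = (6 - 1*25 - 5/2) - 105 = (6 - 25 - 5/2) - 105 = -43/2 - 105 = -253/2 ≈ -126.50)
d = 324
C*d + E = -253/2*324 - 348 = -40986 - 348 = -41334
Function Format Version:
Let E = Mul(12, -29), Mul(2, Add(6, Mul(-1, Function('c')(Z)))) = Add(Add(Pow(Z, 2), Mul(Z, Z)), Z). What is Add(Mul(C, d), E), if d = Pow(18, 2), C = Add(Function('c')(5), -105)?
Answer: -41334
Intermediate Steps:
Function('c')(Z) = Add(6, Mul(-1, Pow(Z, 2)), Mul(Rational(-1, 2), Z)) (Function('c')(Z) = Add(6, Mul(Rational(-1, 2), Add(Add(Pow(Z, 2), Mul(Z, Z)), Z))) = Add(6, Mul(Rational(-1, 2), Add(Add(Pow(Z, 2), Pow(Z, 2)), Z))) = Add(6, Mul(Rational(-1, 2), Add(Mul(2, Pow(Z, 2)), Z))) = Add(6, Mul(Rational(-1, 2), Add(Z, Mul(2, Pow(Z, 2))))) = Add(6, Add(Mul(-1, Pow(Z, 2)), Mul(Rational(-1, 2), Z))) = Add(6, Mul(-1, Pow(Z, 2)), Mul(Rational(-1, 2), Z)))
E = -348
C = Rational(-253, 2) (C = Add(Add(6, Mul(-1, Pow(5, 2)), Mul(Rational(-1, 2), 5)), -105) = Add(Add(6, Mul(-1, 25), Rational(-5, 2)), -105) = Add(Add(6, -25, Rational(-5, 2)), -105) = Add(Rational(-43, 2), -105) = Rational(-253, 2) ≈ -126.50)
d = 324
Add(Mul(C, d), E) = Add(Mul(Rational(-253, 2), 324), -348) = Add(-40986, -348) = -41334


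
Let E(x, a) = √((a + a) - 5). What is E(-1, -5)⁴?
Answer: 225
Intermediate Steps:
E(x, a) = √(-5 + 2*a) (E(x, a) = √(2*a - 5) = √(-5 + 2*a))
E(-1, -5)⁴ = (√(-5 + 2*(-5)))⁴ = (√(-5 - 10))⁴ = (√(-15))⁴ = (I*√15)⁴ = 225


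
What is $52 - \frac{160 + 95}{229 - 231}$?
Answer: $\frac{359}{2} \approx 179.5$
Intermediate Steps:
$52 - \frac{160 + 95}{229 - 231} = 52 - \frac{255}{-2} = 52 - 255 \left(- \frac{1}{2}\right) = 52 - - \frac{255}{2} = 52 + \frac{255}{2} = \frac{359}{2}$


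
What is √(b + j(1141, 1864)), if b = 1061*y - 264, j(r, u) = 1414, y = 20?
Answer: √22370 ≈ 149.57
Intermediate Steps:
b = 20956 (b = 1061*20 - 264 = 21220 - 264 = 20956)
√(b + j(1141, 1864)) = √(20956 + 1414) = √22370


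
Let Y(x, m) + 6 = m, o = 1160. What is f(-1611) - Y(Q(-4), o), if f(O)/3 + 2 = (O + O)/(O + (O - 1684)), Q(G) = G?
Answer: -2840647/2453 ≈ -1158.0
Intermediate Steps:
Y(x, m) = -6 + m
f(O) = -6 + 6*O/(-1684 + 2*O) (f(O) = -6 + 3*((O + O)/(O + (O - 1684))) = -6 + 3*((2*O)/(O + (-1684 + O))) = -6 + 3*((2*O)/(-1684 + 2*O)) = -6 + 3*(2*O/(-1684 + 2*O)) = -6 + 6*O/(-1684 + 2*O))
f(-1611) - Y(Q(-4), o) = 3*(1684 - 1*(-1611))/(-842 - 1611) - (-6 + 1160) = 3*(1684 + 1611)/(-2453) - 1*1154 = 3*(-1/2453)*3295 - 1154 = -9885/2453 - 1154 = -2840647/2453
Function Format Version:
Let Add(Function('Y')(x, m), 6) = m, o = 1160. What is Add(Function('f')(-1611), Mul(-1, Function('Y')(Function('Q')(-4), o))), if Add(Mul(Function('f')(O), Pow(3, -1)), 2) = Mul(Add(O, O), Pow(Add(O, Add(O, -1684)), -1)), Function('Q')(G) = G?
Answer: Rational(-2840647, 2453) ≈ -1158.0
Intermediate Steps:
Function('Y')(x, m) = Add(-6, m)
Function('f')(O) = Add(-6, Mul(6, O, Pow(Add(-1684, Mul(2, O)), -1))) (Function('f')(O) = Add(-6, Mul(3, Mul(Add(O, O), Pow(Add(O, Add(O, -1684)), -1)))) = Add(-6, Mul(3, Mul(Mul(2, O), Pow(Add(O, Add(-1684, O)), -1)))) = Add(-6, Mul(3, Mul(Mul(2, O), Pow(Add(-1684, Mul(2, O)), -1)))) = Add(-6, Mul(3, Mul(2, O, Pow(Add(-1684, Mul(2, O)), -1)))) = Add(-6, Mul(6, O, Pow(Add(-1684, Mul(2, O)), -1))))
Add(Function('f')(-1611), Mul(-1, Function('Y')(Function('Q')(-4), o))) = Add(Mul(3, Pow(Add(-842, -1611), -1), Add(1684, Mul(-1, -1611))), Mul(-1, Add(-6, 1160))) = Add(Mul(3, Pow(-2453, -1), Add(1684, 1611)), Mul(-1, 1154)) = Add(Mul(3, Rational(-1, 2453), 3295), -1154) = Add(Rational(-9885, 2453), -1154) = Rational(-2840647, 2453)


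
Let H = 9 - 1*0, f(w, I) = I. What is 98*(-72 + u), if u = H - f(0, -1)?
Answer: -6076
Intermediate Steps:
H = 9 (H = 9 + 0 = 9)
u = 10 (u = 9 - 1*(-1) = 9 + 1 = 10)
98*(-72 + u) = 98*(-72 + 10) = 98*(-62) = -6076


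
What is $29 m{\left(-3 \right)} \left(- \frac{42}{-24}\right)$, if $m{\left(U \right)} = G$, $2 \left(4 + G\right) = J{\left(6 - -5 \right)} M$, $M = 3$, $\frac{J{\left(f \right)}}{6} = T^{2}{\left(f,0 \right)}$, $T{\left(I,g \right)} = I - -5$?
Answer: $116725$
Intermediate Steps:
$T{\left(I,g \right)} = 5 + I$ ($T{\left(I,g \right)} = I + 5 = 5 + I$)
$J{\left(f \right)} = 6 \left(5 + f\right)^{2}$
$G = 2300$ ($G = -4 + \frac{6 \left(5 + \left(6 - -5\right)\right)^{2} \cdot 3}{2} = -4 + \frac{6 \left(5 + \left(6 + 5\right)\right)^{2} \cdot 3}{2} = -4 + \frac{6 \left(5 + 11\right)^{2} \cdot 3}{2} = -4 + \frac{6 \cdot 16^{2} \cdot 3}{2} = -4 + \frac{6 \cdot 256 \cdot 3}{2} = -4 + \frac{1536 \cdot 3}{2} = -4 + \frac{1}{2} \cdot 4608 = -4 + 2304 = 2300$)
$m{\left(U \right)} = 2300$
$29 m{\left(-3 \right)} \left(- \frac{42}{-24}\right) = 29 \cdot 2300 \left(- \frac{42}{-24}\right) = 66700 \left(\left(-42\right) \left(- \frac{1}{24}\right)\right) = 66700 \cdot \frac{7}{4} = 116725$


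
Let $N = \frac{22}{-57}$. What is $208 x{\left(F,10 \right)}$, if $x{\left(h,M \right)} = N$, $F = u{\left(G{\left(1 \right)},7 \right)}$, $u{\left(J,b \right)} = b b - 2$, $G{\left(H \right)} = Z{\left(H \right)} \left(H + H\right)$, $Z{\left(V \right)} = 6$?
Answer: $- \frac{4576}{57} \approx -80.281$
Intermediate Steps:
$G{\left(H \right)} = 12 H$ ($G{\left(H \right)} = 6 \left(H + H\right) = 6 \cdot 2 H = 12 H$)
$u{\left(J,b \right)} = -2 + b^{2}$ ($u{\left(J,b \right)} = b^{2} - 2 = -2 + b^{2}$)
$N = - \frac{22}{57}$ ($N = 22 \left(- \frac{1}{57}\right) = - \frac{22}{57} \approx -0.38596$)
$F = 47$ ($F = -2 + 7^{2} = -2 + 49 = 47$)
$x{\left(h,M \right)} = - \frac{22}{57}$
$208 x{\left(F,10 \right)} = 208 \left(- \frac{22}{57}\right) = - \frac{4576}{57}$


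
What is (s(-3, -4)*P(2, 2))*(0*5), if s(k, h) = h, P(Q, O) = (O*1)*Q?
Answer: 0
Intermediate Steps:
P(Q, O) = O*Q
(s(-3, -4)*P(2, 2))*(0*5) = (-8*2)*(0*5) = -4*4*0 = -16*0 = 0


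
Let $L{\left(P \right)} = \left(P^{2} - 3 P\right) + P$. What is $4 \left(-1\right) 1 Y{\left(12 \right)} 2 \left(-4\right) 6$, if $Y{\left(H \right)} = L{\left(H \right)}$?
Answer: $23040$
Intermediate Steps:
$L{\left(P \right)} = P^{2} - 2 P$
$Y{\left(H \right)} = H \left(-2 + H\right)$
$4 \left(-1\right) 1 Y{\left(12 \right)} 2 \left(-4\right) 6 = 4 \left(-1\right) 1 \cdot 12 \left(-2 + 12\right) 2 \left(-4\right) 6 = \left(-4\right) 1 \cdot 12 \cdot 10 \left(\left(-8\right) 6\right) = \left(-4\right) 120 \left(-48\right) = \left(-480\right) \left(-48\right) = 23040$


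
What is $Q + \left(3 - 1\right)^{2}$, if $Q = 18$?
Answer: $22$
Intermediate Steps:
$Q + \left(3 - 1\right)^{2} = 18 + \left(3 - 1\right)^{2} = 18 + 2^{2} = 18 + 4 = 22$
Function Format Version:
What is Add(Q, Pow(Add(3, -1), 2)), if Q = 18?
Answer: 22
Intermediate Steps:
Add(Q, Pow(Add(3, -1), 2)) = Add(18, Pow(Add(3, -1), 2)) = Add(18, Pow(2, 2)) = Add(18, 4) = 22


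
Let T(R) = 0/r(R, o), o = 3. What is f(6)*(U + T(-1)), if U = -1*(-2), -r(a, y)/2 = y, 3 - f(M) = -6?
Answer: 18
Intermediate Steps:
f(M) = 9 (f(M) = 3 - 1*(-6) = 3 + 6 = 9)
r(a, y) = -2*y
T(R) = 0 (T(R) = 0/((-2*3)) = 0/(-6) = 0*(-⅙) = 0)
U = 2
f(6)*(U + T(-1)) = 9*(2 + 0) = 9*2 = 18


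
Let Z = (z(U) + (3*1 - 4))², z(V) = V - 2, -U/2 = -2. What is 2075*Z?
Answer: 2075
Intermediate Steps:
U = 4 (U = -2*(-2) = 4)
z(V) = -2 + V
Z = 1 (Z = ((-2 + 4) + (3*1 - 4))² = (2 + (3 - 4))² = (2 - 1)² = 1² = 1)
2075*Z = 2075*1 = 2075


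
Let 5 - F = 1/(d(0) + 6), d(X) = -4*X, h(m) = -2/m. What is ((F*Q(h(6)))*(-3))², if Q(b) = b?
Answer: 841/36 ≈ 23.361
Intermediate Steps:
F = 29/6 (F = 5 - 1/(-4*0 + 6) = 5 - 1/(0 + 6) = 5 - 1/6 = 5 - 1*⅙ = 5 - ⅙ = 29/6 ≈ 4.8333)
((F*Q(h(6)))*(-3))² = ((29*(-2/6)/6)*(-3))² = ((29*(-2*⅙)/6)*(-3))² = (((29/6)*(-⅓))*(-3))² = (-29/18*(-3))² = (29/6)² = 841/36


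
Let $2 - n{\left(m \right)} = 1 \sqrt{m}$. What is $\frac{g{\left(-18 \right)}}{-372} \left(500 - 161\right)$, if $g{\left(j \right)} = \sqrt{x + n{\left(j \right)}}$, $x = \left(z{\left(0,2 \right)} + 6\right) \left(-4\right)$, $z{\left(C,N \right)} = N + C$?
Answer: $- \frac{113 \sqrt{-30 - 3 i \sqrt{2}}}{124} \approx -0.35207 + 5.0037 i$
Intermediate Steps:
$z{\left(C,N \right)} = C + N$
$x = -32$ ($x = \left(\left(0 + 2\right) + 6\right) \left(-4\right) = \left(2 + 6\right) \left(-4\right) = 8 \left(-4\right) = -32$)
$n{\left(m \right)} = 2 - \sqrt{m}$ ($n{\left(m \right)} = 2 - 1 \sqrt{m} = 2 - \sqrt{m}$)
$g{\left(j \right)} = \sqrt{-30 - \sqrt{j}}$ ($g{\left(j \right)} = \sqrt{-32 - \left(-2 + \sqrt{j}\right)} = \sqrt{-30 - \sqrt{j}}$)
$\frac{g{\left(-18 \right)}}{-372} \left(500 - 161\right) = \frac{\sqrt{-30 - \sqrt{-18}}}{-372} \left(500 - 161\right) = \sqrt{-30 - 3 i \sqrt{2}} \left(- \frac{1}{372}\right) 339 = - \frac{\sqrt{-30 - 3 i \sqrt{2}}}{372} \cdot 339 = - \frac{113 \sqrt{-30 - 3 i \sqrt{2}}}{124}$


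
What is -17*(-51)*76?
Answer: 65892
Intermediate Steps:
-17*(-51)*76 = 867*76 = 65892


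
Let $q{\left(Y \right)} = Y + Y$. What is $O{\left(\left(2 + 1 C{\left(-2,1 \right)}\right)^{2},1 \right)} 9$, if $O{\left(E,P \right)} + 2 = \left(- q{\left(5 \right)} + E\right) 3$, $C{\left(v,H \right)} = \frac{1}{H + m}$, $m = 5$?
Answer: $- \frac{645}{4} \approx -161.25$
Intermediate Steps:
$q{\left(Y \right)} = 2 Y$
$C{\left(v,H \right)} = \frac{1}{5 + H}$ ($C{\left(v,H \right)} = \frac{1}{H + 5} = \frac{1}{5 + H}$)
$O{\left(E,P \right)} = -32 + 3 E$ ($O{\left(E,P \right)} = -2 + \left(- 2 \cdot 5 + E\right) 3 = -2 + \left(\left(-1\right) 10 + E\right) 3 = -2 + \left(-10 + E\right) 3 = -2 + \left(-30 + 3 E\right) = -32 + 3 E$)
$O{\left(\left(2 + 1 C{\left(-2,1 \right)}\right)^{2},1 \right)} 9 = \left(-32 + 3 \left(2 + 1 \frac{1}{5 + 1}\right)^{2}\right) 9 = \left(-32 + 3 \left(2 + 1 \cdot \frac{1}{6}\right)^{2}\right) 9 = \left(-32 + 3 \left(2 + \frac{1}{6}\right)^{2}\right) 9 = \left(-32 + 3 \left(\frac{13}{6}\right)^{2}\right) 9 = \left(-32 + 3 \cdot \frac{169}{36}\right) 9 = \left(-32 + \frac{169}{12}\right) 9 = \left(- \frac{215}{12}\right) 9 = - \frac{645}{4}$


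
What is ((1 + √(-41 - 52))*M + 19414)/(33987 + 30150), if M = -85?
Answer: 6443/21379 - 85*I*√93/64137 ≈ 0.30137 - 0.012781*I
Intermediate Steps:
((1 + √(-41 - 52))*M + 19414)/(33987 + 30150) = ((1 + √(-41 - 52))*(-85) + 19414)/(33987 + 30150) = ((1 + √(-93))*(-85) + 19414)/64137 = ((1 + I*√93)*(-85) + 19414)*(1/64137) = ((-85 - 85*I*√93) + 19414)*(1/64137) = (19329 - 85*I*√93)*(1/64137) = 6443/21379 - 85*I*√93/64137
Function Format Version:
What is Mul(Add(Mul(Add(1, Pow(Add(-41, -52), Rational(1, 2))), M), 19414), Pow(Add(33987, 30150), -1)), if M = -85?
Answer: Add(Rational(6443, 21379), Mul(Rational(-85, 64137), I, Pow(93, Rational(1, 2)))) ≈ Add(0.30137, Mul(-0.012781, I))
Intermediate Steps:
Mul(Add(Mul(Add(1, Pow(Add(-41, -52), Rational(1, 2))), M), 19414), Pow(Add(33987, 30150), -1)) = Mul(Add(Mul(Add(1, Pow(Add(-41, -52), Rational(1, 2))), -85), 19414), Pow(Add(33987, 30150), -1)) = Mul(Add(Mul(Add(1, Pow(-93, Rational(1, 2))), -85), 19414), Pow(64137, -1)) = Mul(Add(Mul(Add(1, Mul(I, Pow(93, Rational(1, 2)))), -85), 19414), Rational(1, 64137)) = Mul(Add(Add(-85, Mul(-85, I, Pow(93, Rational(1, 2)))), 19414), Rational(1, 64137)) = Mul(Add(19329, Mul(-85, I, Pow(93, Rational(1, 2)))), Rational(1, 64137)) = Add(Rational(6443, 21379), Mul(Rational(-85, 64137), I, Pow(93, Rational(1, 2))))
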